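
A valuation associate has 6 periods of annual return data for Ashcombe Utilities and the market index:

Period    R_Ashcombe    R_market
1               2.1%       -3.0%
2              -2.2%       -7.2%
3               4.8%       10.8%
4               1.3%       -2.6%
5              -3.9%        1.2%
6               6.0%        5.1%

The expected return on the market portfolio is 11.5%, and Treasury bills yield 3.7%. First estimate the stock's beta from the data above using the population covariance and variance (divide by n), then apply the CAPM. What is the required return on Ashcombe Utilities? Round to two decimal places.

Mean R_i = (2.1 − 2.2 + 4.8 + 1.3 − 3.9 + 6.0) / 6 = 1.3500%
Mean R_m = (-3.0 − 7.2 + 10.8 − 2.6 + 1.2 + 5.1) / 6 = 0.7167%
Σ(R_i − R̄_i)(R_m − R̄_m) = 78.1150  ⇒  Cov = 78.1150 / 6 = 13.0192
Σ(R_m − R̄_m)² = 208.6083  ⇒  Var(R_m) = 208.6083 / 6 = 34.7681
β = Cov / Var(R_m) = 13.0192 / 34.7681 = 0.3745
MRP = 11.5% − 3.7% = 7.80%
E(R) = R_f + β × MRP = 3.7% + 0.3745 × 7.8% = 6.62%

6.62%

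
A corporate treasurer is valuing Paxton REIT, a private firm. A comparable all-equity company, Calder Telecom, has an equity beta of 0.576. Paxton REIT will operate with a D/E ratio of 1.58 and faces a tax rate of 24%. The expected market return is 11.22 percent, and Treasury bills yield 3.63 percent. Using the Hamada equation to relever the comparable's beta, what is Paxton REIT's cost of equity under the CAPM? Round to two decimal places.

13.25%

β_L = β_U × [1 + (1 − t)(D/E)] = 0.576 × [1 + (1 − 0.24) × 1.58]
    = 0.576 × [1 + 0.76 × 1.58] = 0.576 × 2.2008 = 1.2677
MRP = 11.22% − 3.63% = 7.59%
E(R) = R_f + β_L × MRP = 3.63% + 1.2677 × 7.59% = 13.25%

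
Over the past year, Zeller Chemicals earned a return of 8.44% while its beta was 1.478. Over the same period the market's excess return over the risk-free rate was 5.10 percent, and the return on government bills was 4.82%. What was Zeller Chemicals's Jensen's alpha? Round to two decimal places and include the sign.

-3.92%

CAPM benchmark = R_f + β(R_m − R_f) = 4.82% + 1.478 × 5.10% = 12.35780%
α = actual − benchmark = 8.44% − 12.35780% = -3.92%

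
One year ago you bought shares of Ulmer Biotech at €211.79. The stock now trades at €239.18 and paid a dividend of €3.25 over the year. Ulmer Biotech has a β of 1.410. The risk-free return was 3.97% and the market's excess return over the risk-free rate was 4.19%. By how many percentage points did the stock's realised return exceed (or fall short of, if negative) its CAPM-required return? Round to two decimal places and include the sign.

+4.59%

Realised HPR = (P1 + D1 − P0) / P0 = (239.18 + 3.25 − 211.79) / 211.79 = 30.64 / 211.79 = 14.4672%
CAPM required = R_f + β·MRP = 3.97% + 1.410 × 4.19% = 9.87790%
α = realised − required = 14.4672% − 9.87790% = +4.59%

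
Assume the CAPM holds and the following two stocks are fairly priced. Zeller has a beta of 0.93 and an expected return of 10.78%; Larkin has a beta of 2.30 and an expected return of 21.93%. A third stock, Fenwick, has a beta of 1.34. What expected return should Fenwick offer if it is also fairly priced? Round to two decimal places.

MRP (SML slope) = (21.93% − 10.78%) / (2.30 − 0.93) = 11.15% / 1.37 = 8.1387%
R_f (intercept) = 10.78% − 0.93 × 8.1387% = 3.2110%
E(R_Fenwick) = R_f + β × MRP = 3.2110% + 1.34 × 8.1387% = 14.12%

14.12%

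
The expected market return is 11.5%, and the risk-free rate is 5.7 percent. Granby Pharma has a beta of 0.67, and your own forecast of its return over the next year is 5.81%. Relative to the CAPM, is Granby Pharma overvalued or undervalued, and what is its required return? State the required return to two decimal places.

MRP = 11.5% − 5.7% = 5.80%
Required return = R_f + β·MRP = 5.7% + 0.67 × 5.8% = 9.59%
Forecast 5.81% < required 9.59% → the stock plots below the SML → overvalued.

Overvalued; required return 9.59%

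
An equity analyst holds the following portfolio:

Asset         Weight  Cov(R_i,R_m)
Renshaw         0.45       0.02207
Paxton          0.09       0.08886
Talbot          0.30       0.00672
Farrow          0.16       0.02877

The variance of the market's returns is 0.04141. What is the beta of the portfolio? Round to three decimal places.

β_Renshaw = 0.02207 / 0.04141 = 0.5330
β_Paxton = 0.08886 / 0.04141 = 2.1459
β_Talbot = 0.00672 / 0.04141 = 0.1623
β_Farrow = 0.02877 / 0.04141 = 0.6948
β_P = Σ w_i β_i = 0.45×0.5330 + 0.09×2.1459 + 0.30×0.1623 + 0.16×0.6948 = 0.5928

0.593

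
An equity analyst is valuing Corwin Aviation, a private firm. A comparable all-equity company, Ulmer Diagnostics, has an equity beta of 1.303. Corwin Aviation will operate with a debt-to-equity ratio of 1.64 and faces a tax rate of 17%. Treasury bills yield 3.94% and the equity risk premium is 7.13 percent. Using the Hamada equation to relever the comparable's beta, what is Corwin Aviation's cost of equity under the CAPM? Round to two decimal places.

β_L = β_U × [1 + (1 − t)(D/E)] = 1.303 × [1 + (1 − 0.17) × 1.64]
    = 1.303 × [1 + 0.83 × 1.64] = 1.303 × 2.3612 = 3.0766
E(R) = R_f + β_L × MRP = 3.94% + 3.0766 × 7.13% = 25.88%

25.88%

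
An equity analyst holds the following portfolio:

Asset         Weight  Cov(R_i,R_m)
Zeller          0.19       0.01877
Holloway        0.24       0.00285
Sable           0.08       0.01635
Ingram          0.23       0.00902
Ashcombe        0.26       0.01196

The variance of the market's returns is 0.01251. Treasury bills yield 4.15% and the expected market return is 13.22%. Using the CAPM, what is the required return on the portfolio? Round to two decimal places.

β_Zeller = 0.01877 / 0.01251 = 1.5004
β_Holloway = 0.00285 / 0.01251 = 0.2278
β_Sable = 0.01635 / 0.01251 = 1.3070
β_Ingram = 0.00902 / 0.01251 = 0.7210
β_Ashcombe = 0.01196 / 0.01251 = 0.9560
β_P = Σ w_i β_i = 0.19×1.5004 + 0.24×0.2278 + 0.08×1.3070 + 0.23×0.7210 + 0.26×0.9560 = 0.8587
MRP = 13.22% − 4.15% = 9.07%
E(R_P) = R_f + β_P × MRP = 4.15% + 0.8587 × 9.07% = 11.94%

11.94%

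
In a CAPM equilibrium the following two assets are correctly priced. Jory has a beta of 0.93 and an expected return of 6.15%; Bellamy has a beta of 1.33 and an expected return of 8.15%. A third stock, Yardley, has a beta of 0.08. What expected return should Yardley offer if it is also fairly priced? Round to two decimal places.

MRP (SML slope) = (8.15% − 6.15%) / (1.33 − 0.93) = 2.00% / 0.40 = 5.0000%
R_f (intercept) = 6.15% − 0.93 × 5.0000% = 1.5000%
E(R_Yardley) = R_f + β × MRP = 1.5000% + 0.08 × 5.0000% = 1.90%

1.90%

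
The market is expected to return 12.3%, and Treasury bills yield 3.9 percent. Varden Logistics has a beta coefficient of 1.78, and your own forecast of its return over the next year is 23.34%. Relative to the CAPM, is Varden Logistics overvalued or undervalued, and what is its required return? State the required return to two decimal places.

Undervalued; required return 18.85%

MRP = 12.3% − 3.9% = 8.40%
Required return = R_f + β·MRP = 3.9% + 1.78 × 8.4% = 18.85%
Forecast 23.34% > required 18.85% → the stock plots above the SML → undervalued.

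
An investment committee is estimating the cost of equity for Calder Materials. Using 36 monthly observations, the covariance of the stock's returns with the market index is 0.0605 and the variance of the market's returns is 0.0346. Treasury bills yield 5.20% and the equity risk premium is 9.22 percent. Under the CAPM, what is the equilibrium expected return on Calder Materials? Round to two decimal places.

β = Cov(R_i, R_m) / Var(R_m) = 0.0605 / 0.0346 = 1.7486
E(R) = R_f + β × MRP = 5.20% + 1.7486 × 9.22% = 21.32%

21.32%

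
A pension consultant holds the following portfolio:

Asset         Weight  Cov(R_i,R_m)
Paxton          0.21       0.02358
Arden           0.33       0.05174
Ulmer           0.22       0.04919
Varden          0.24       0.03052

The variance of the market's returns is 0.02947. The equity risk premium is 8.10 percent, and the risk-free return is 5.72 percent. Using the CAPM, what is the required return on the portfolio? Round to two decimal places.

16.76%

β_Paxton = 0.02358 / 0.02947 = 0.8001
β_Arden = 0.05174 / 0.02947 = 1.7557
β_Ulmer = 0.04919 / 0.02947 = 1.6692
β_Varden = 0.03052 / 0.02947 = 1.0356
β_P = Σ w_i β_i = 0.21×0.8001 + 0.33×1.7557 + 0.22×1.6692 + 0.24×1.0356 = 1.3632
E(R_P) = R_f + β_P × MRP = 5.72% + 1.3632 × 8.10% = 16.76%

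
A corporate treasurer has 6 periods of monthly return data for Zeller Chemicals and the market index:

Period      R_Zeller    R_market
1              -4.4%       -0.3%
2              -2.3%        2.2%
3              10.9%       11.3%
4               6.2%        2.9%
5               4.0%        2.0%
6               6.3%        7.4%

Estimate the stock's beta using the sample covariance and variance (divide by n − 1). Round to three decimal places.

Mean R_i = (-4.4 − 2.3 + 10.9 + 6.2 + 4.0 + 6.3) / 6 = 3.4500%
Mean R_m = (-0.3 + 2.2 + 11.3 + 2.9 + 2.0 + 7.4) / 6 = 4.2500%
Σ(R_i − R̄_i)(R_m − R̄_m) = 104.0550  ⇒  Cov = 104.0550 / 5 = 20.8110
Σ(R_m − R̄_m)² = 91.4150  ⇒  Var(R_m) = 91.4150 / 5 = 18.2830
β = Cov / Var(R_m) = 20.8110 / 18.2830 = 1.1383

1.138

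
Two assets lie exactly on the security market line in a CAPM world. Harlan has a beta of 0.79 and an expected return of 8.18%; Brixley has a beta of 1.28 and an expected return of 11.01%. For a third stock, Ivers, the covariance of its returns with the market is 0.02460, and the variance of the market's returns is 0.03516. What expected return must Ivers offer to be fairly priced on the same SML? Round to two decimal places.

7.66%

MRP = (11.01% − 8.18%) / (1.28 − 0.79) = 5.7755%
R_f = 8.18% − 0.79 × 5.7755% = 3.6174%
β_Ivers = Cov / Var(R_m) = 0.02460 / 0.03516 = 0.6997
E(R_Ivers) = R_f + β × MRP = 3.6174% + 0.6997 × 5.7755% = 7.66%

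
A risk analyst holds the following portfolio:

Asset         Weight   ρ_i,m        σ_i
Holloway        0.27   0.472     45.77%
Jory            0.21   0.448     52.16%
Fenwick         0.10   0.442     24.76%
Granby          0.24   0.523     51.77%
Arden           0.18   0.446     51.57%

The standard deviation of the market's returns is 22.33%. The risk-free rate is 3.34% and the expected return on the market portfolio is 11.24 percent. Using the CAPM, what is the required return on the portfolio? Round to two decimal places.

11.29%

β_Holloway = 0.472 × 45.77% / 22.33% = 0.9675
β_Jory = 0.448 × 52.16% / 22.33% = 1.0465
β_Fenwick = 0.442 × 24.76% / 22.33% = 0.4901
β_Granby = 0.523 × 51.77% / 22.33% = 1.2125
β_Arden = 0.446 × 51.57% / 22.33% = 1.0300
β_P = Σ w_i β_i = 0.27×0.9675 + 0.21×1.0465 + 0.10×0.4901 + 0.24×1.2125 + 0.18×1.0300 = 1.0064
MRP = 11.24% − 3.34% = 7.90%
E(R_P) = R_f + β_P × MRP = 3.34% + 1.0064 × 7.90% = 11.29%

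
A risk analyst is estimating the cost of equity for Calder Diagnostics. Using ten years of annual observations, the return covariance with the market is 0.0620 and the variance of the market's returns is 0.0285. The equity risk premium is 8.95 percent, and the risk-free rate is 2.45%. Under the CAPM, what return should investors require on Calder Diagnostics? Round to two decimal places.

21.92%

β = Cov(R_i, R_m) / Var(R_m) = 0.0620 / 0.0285 = 2.1754
E(R) = R_f + β × MRP = 2.45% + 2.1754 × 8.95% = 21.92%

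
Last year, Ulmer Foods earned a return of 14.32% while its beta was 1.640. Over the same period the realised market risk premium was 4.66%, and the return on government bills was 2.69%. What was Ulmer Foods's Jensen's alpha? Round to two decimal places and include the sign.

CAPM benchmark = R_f + β(R_m − R_f) = 2.69% + 1.640 × 4.66% = 10.33240%
α = actual − benchmark = 14.32% − 10.33240% = +3.99%

+3.99%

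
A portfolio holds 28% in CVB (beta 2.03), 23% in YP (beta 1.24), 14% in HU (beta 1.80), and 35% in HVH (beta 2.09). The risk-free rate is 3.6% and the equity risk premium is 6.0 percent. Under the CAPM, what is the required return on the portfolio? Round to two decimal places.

14.62%

β_P = Σ w_i β_i = 0.28×2.03 + 0.23×1.24 + 0.14×1.80 + 0.35×2.09 = 1.8371
E(R_P) = R_f + β_P × MRP = 3.6% + 1.8371 × 6.0% = 14.62%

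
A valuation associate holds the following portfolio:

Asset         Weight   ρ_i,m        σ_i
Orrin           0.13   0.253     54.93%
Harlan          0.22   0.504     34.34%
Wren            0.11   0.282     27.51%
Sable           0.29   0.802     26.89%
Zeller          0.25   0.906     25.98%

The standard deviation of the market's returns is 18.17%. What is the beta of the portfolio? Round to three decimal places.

β_Orrin = 0.253 × 54.93% / 18.17% = 0.7648
β_Harlan = 0.504 × 34.34% / 18.17% = 0.9525
β_Wren = 0.282 × 27.51% / 18.17% = 0.4270
β_Sable = 0.802 × 26.89% / 18.17% = 1.1869
β_Zeller = 0.906 × 25.98% / 18.17% = 1.2954
β_P = Σ w_i β_i = 0.13×0.7648 + 0.22×0.9525 + 0.11×0.4270 + 0.29×1.1869 + 0.25×1.2954 = 1.0240

1.024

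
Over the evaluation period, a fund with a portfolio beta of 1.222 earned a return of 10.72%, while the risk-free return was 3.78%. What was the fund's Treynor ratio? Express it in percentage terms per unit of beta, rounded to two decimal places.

Treynor = (R_P − R_f) / β_P = (10.72% − 3.78%) / 1.2220 = 6.94% / 1.2220 = 5.68%

5.68%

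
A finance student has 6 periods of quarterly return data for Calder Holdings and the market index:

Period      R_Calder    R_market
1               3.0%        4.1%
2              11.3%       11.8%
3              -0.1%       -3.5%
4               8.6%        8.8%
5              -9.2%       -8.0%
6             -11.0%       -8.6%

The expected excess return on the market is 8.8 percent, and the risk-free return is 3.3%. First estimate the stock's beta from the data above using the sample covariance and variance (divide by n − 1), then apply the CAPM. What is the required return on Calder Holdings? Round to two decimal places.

12.28%

Mean R_i = (3.0 + 11.3 − 0.1 + 8.6 − 9.2 − 11.0) / 6 = 0.4333%
Mean R_m = (4.1 + 11.8 − 3.5 + 8.8 − 8.0 − 8.6) / 6 = 0.7667%
Σ(R_i − R̄_i)(R_m − R̄_m) = 387.8767  ⇒  Cov = 387.8767 / 5 = 77.5753
Σ(R_m − R̄_m)² = 380.1733  ⇒  Var(R_m) = 380.1733 / 5 = 76.0347
β = Cov / Var(R_m) = 77.5753 / 76.0347 = 1.0203
E(R) = R_f + β × MRP = 3.3% + 1.0203 × 8.8% = 12.28%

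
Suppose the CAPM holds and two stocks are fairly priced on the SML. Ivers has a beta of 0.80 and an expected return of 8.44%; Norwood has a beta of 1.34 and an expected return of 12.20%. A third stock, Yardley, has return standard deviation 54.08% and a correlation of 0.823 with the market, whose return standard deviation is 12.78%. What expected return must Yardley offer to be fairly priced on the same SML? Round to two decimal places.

27.12%

MRP = (12.20% − 8.44%) / (1.34 − 0.80) = 6.9630%
R_f = 8.44% − 0.80 × 6.9630% = 2.8696%
β_Yardley = ρ·σ_i/σ_m = 0.823 × 54.08 / 12.78 = 3.4826
E(R_Yardley) = R_f + β × MRP = 2.8696% + 3.4826 × 6.9630% = 27.12%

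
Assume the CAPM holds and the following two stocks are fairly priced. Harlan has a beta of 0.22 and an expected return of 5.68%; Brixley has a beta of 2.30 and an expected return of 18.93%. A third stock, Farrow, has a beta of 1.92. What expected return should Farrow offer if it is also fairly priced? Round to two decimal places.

MRP (SML slope) = (18.93% − 5.68%) / (2.30 − 0.22) = 13.25% / 2.08 = 6.3702%
R_f (intercept) = 5.68% − 0.22 × 6.3702% = 4.2786%
E(R_Farrow) = R_f + β × MRP = 4.2786% + 1.92 × 6.3702% = 16.51%

16.51%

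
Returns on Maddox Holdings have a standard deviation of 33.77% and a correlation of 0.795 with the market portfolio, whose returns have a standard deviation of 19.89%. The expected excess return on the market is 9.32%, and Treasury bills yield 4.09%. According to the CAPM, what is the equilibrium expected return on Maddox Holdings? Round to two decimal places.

β = ρ × σ_i / σ_m = 0.795 × 33.77% / 19.89% = 1.3498
E(R) = 4.09% + 1.3498 × 9.32% = 16.67%

16.67%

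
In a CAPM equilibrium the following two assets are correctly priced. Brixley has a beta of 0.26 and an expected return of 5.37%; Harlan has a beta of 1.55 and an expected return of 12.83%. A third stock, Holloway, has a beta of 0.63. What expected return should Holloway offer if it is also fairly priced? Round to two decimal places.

MRP (SML slope) = (12.83% − 5.37%) / (1.55 − 0.26) = 7.46% / 1.29 = 5.7829%
R_f (intercept) = 5.37% − 0.26 × 5.7829% = 3.8664%
E(R_Holloway) = R_f + β × MRP = 3.8664% + 0.63 × 5.7829% = 7.51%

7.51%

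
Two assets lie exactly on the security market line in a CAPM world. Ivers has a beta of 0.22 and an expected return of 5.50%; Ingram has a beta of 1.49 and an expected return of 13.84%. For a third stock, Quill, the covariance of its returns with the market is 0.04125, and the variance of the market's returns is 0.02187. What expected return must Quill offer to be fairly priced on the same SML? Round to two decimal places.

MRP = (13.84% − 5.50%) / (1.49 − 0.22) = 6.5669%
R_f = 5.50% − 0.22 × 6.5669% = 4.0553%
β_Quill = Cov / Var(R_m) = 0.04125 / 0.02187 = 1.8861
E(R_Quill) = R_f + β × MRP = 4.0553% + 1.8861 × 6.5669% = 16.44%

16.44%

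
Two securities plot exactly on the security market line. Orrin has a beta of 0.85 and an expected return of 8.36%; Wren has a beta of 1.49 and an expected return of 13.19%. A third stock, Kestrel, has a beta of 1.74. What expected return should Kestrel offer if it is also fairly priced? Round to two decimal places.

15.08%

MRP (SML slope) = (13.19% − 8.36%) / (1.49 − 0.85) = 4.83% / 0.64 = 7.5469%
R_f (intercept) = 8.36% − 0.85 × 7.5469% = 1.9451%
E(R_Kestrel) = R_f + β × MRP = 1.9451% + 1.74 × 7.5469% = 15.08%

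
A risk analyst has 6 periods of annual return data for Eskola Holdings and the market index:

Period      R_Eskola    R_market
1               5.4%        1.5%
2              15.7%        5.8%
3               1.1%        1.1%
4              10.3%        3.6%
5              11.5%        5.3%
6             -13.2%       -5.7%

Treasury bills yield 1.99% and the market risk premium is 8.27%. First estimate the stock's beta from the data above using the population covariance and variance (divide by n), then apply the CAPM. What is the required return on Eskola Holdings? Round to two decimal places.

Mean R_i = (5.4 + 15.7 + 1.1 + 10.3 + 11.5 − 13.2) / 6 = 5.1333%
Mean R_m = (1.5 + 5.8 + 1.1 + 3.6 + 5.3 − 5.7) / 6 = 1.9333%
Σ(R_i − R̄_i)(R_m − R̄_m) = 214.0933  ⇒  Cov = 214.0933 / 6 = 35.6822
Σ(R_m − R̄_m)² = 88.2133  ⇒  Var(R_m) = 88.2133 / 6 = 14.7022
β = Cov / Var(R_m) = 35.6822 / 14.7022 = 2.4270
E(R) = R_f + β × MRP = 1.99% + 2.4270 × 8.27% = 22.06%

22.06%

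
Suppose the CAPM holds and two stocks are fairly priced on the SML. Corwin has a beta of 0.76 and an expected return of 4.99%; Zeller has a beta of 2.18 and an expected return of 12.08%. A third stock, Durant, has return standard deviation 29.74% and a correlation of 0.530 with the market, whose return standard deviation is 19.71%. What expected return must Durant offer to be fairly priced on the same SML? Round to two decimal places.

5.19%

MRP = (12.08% − 4.99%) / (2.18 − 0.76) = 4.9930%
R_f = 4.99% − 0.76 × 4.9930% = 1.1953%
β_Durant = ρ·σ_i/σ_m = 0.530 × 29.74 / 19.71 = 0.7997
E(R_Durant) = R_f + β × MRP = 1.1953% + 0.7997 × 4.9930% = 5.19%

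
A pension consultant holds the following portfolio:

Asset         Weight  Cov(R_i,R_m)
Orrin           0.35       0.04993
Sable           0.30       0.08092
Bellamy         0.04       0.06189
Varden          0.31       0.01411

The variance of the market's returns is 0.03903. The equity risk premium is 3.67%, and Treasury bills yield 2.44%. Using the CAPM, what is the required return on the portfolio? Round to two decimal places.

7.01%

β_Orrin = 0.04993 / 0.03903 = 1.2793
β_Sable = 0.08092 / 0.03903 = 2.0733
β_Bellamy = 0.06189 / 0.03903 = 1.5857
β_Varden = 0.01411 / 0.03903 = 0.3615
β_P = Σ w_i β_i = 0.35×1.2793 + 0.30×2.0733 + 0.04×1.5857 + 0.31×0.3615 = 1.2452
E(R_P) = R_f + β_P × MRP = 2.44% + 1.2452 × 3.67% = 7.01%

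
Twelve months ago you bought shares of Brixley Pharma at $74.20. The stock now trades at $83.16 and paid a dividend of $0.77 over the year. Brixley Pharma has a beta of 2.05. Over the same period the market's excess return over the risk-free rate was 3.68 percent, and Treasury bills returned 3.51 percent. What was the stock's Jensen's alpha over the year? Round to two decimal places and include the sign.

+2.06%

Realised HPR = (P1 + D1 − P0) / P0 = (83.16 + 0.77 − 74.20) / 74.20 = 9.73 / 74.20 = 13.1132%
CAPM required = R_f + β·MRP = 3.51% + 2.05 × 3.68% = 11.0540%
α = realised − required = 13.1132% − 11.0540% = +2.06%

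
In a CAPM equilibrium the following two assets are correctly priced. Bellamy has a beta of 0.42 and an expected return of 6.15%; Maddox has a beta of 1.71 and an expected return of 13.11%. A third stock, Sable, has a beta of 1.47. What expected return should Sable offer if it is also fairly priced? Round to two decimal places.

11.82%

MRP (SML slope) = (13.11% − 6.15%) / (1.71 − 0.42) = 6.96% / 1.29 = 5.3953%
R_f (intercept) = 6.15% − 0.42 × 5.3953% = 3.8840%
E(R_Sable) = R_f + β × MRP = 3.8840% + 1.47 × 5.3953% = 11.82%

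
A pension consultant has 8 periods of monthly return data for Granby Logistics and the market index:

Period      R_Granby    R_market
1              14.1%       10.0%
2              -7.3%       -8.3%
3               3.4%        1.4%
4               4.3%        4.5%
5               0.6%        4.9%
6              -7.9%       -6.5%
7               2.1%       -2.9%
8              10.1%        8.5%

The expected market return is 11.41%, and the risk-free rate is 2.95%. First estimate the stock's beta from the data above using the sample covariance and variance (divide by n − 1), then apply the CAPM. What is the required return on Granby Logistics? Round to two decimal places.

11.68%

Mean R_i = (14.1 − 7.3 + 3.4 + 4.3 + 0.6 − 7.9 + 2.1 + 10.1) / 8 = 2.4250%
Mean R_m = (10.0 − 8.3 + 1.4 + 4.5 + 4.9 − 6.5 − 2.9 + 8.5) / 8 = 1.4500%
Σ(R_i − R̄_i)(R_m − R̄_m) = 331.6200  ⇒  Cov = 331.6200 / 7 = 47.3743
Σ(R_m − R̄_m)² = 321.2000  ⇒  Var(R_m) = 321.2000 / 7 = 45.8857
β = Cov / Var(R_m) = 47.3743 / 45.8857 = 1.0324
MRP = 11.41% − 2.95% = 8.46%
E(R) = R_f + β × MRP = 2.95% + 1.0324 × 8.46% = 11.68%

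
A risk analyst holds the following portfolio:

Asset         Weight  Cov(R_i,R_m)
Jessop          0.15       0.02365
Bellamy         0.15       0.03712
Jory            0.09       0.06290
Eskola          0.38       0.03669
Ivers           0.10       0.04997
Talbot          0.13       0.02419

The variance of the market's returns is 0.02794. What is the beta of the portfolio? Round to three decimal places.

β_Jessop = 0.02365 / 0.02794 = 0.8465
β_Bellamy = 0.03712 / 0.02794 = 1.3286
β_Jory = 0.06290 / 0.02794 = 2.2513
β_Eskola = 0.03669 / 0.02794 = 1.3132
β_Ivers = 0.04997 / 0.02794 = 1.7885
β_Talbot = 0.02419 / 0.02794 = 0.8658
β_P = Σ w_i β_i = 0.15×0.8465 + 0.15×1.3286 + 0.09×2.2513 + 0.38×1.3132 + 0.10×1.7885 + 0.13×0.8658 = 1.3193

1.319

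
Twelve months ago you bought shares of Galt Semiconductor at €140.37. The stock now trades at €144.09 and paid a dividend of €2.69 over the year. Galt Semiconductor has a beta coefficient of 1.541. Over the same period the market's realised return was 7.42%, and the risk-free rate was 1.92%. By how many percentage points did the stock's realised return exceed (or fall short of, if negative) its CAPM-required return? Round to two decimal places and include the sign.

Realised HPR = (P1 + D1 − P0) / P0 = (144.09 + 2.69 − 140.37) / 140.37 = 6.41 / 140.37 = 4.5665%
MRP = 7.42% − 1.92% = 5.50%
CAPM required = R_f + β·MRP = 1.92% + 1.541 × 5.50% = 10.39550%
α = realised − required = 4.5665% − 10.39550% = -5.83%

-5.83%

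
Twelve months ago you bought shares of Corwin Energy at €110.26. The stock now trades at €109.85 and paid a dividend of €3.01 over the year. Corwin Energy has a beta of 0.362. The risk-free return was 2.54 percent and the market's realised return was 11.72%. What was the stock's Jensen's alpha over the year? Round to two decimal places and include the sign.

Realised HPR = (P1 + D1 − P0) / P0 = (109.85 + 3.01 − 110.26) / 110.26 = 2.60 / 110.26 = 2.3581%
MRP = 11.72% − 2.54% = 9.18%
CAPM required = R_f + β·MRP = 2.54% + 0.362 × 9.18% = 5.86316%
α = realised − required = 2.3581% − 5.86316% = -3.51%

-3.51%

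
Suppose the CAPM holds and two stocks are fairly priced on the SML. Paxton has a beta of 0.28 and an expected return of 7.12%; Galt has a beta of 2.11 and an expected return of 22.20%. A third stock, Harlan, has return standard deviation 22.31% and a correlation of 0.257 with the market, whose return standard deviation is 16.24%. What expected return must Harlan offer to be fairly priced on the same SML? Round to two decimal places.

MRP = (22.20% − 7.12%) / (2.11 − 0.28) = 8.2404%
R_f = 7.12% − 0.28 × 8.2404% = 4.8127%
β_Harlan = ρ·σ_i/σ_m = 0.257 × 22.31 / 16.24 = 0.3531
E(R_Harlan) = R_f + β × MRP = 4.8127% + 0.3531 × 8.2404% = 7.72%

7.72%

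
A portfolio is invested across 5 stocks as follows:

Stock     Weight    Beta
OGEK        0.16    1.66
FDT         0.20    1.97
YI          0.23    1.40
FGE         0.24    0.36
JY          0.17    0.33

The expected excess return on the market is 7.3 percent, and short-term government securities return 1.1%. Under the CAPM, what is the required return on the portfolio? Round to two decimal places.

β_P = Σ w_i β_i = 0.16×1.66 + 0.20×1.97 + 0.23×1.40 + 0.24×0.36 + 0.17×0.33 = 1.1241
E(R_P) = R_f + β_P × MRP = 1.1% + 1.1241 × 7.3% = 9.31%

9.31%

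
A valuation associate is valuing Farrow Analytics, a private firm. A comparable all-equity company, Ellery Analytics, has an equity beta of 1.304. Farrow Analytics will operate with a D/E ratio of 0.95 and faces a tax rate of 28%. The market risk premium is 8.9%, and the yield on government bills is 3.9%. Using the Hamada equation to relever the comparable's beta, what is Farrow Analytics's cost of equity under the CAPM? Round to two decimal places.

β_L = β_U × [1 + (1 − t)(D/E)] = 1.304 × [1 + (1 − 0.28) × 0.95]
    = 1.304 × [1 + 0.72 × 0.95] = 1.304 × 1.6840 = 2.1959
E(R) = R_f + β_L × MRP = 3.9% + 2.1959 × 8.9% = 23.44%

23.44%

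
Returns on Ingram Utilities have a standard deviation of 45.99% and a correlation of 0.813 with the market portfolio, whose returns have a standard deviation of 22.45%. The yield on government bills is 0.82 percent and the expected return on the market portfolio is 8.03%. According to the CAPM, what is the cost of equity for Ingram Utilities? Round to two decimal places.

β = ρ × σ_i / σ_m = 0.813 × 45.99% / 22.45% = 1.6655
MRP = 8.03% − 0.82% = 7.21%
E(R) = 0.82% + 1.6655 × 7.21% = 12.83%

12.83%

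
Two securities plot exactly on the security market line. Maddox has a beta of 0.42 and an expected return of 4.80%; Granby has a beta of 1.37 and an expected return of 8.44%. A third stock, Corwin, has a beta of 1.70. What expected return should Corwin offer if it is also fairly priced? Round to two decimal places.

9.70%

MRP (SML slope) = (8.44% − 4.80%) / (1.37 − 0.42) = 3.64% / 0.95 = 3.8316%
R_f (intercept) = 4.80% − 0.42 × 3.8316% = 3.1907%
E(R_Corwin) = R_f + β × MRP = 3.1907% + 1.70 × 3.8316% = 9.70%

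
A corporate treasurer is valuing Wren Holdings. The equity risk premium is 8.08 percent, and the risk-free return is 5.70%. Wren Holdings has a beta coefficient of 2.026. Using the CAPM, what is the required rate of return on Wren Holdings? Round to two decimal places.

E(R) = R_f + β × MRP = 5.70% + 2.026 × 8.08% = 22.07%

22.07%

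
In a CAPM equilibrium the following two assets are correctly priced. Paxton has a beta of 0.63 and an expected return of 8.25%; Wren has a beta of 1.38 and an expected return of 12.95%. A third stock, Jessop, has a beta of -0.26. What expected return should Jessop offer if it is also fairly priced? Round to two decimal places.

MRP (SML slope) = (12.95% − 8.25%) / (1.38 − 0.63) = 4.70% / 0.75 = 6.2667%
R_f (intercept) = 8.25% − 0.63 × 6.2667% = 4.3020%
E(R_Jessop) = R_f + β × MRP = 4.3020% + -0.26 × 6.2667% = 2.67%

2.67%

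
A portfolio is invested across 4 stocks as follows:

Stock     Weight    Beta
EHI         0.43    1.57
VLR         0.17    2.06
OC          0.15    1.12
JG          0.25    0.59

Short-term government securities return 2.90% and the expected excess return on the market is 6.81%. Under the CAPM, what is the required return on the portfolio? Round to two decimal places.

β_P = Σ w_i β_i = 0.43×1.57 + 0.17×2.06 + 0.15×1.12 + 0.25×0.59 = 1.3408
E(R_P) = R_f + β_P × MRP = 2.90% + 1.3408 × 6.81% = 12.03%

12.03%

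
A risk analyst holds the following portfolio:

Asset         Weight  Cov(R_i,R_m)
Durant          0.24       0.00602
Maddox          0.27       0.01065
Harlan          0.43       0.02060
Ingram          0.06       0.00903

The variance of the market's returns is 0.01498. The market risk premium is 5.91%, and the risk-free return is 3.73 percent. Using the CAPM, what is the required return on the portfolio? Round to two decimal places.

β_Durant = 0.00602 / 0.01498 = 0.4019
β_Maddox = 0.01065 / 0.01498 = 0.7109
β_Harlan = 0.02060 / 0.01498 = 1.3752
β_Ingram = 0.00903 / 0.01498 = 0.6028
β_P = Σ w_i β_i = 0.24×0.4019 + 0.27×0.7109 + 0.43×1.3752 + 0.06×0.6028 = 0.9159
E(R_P) = R_f + β_P × MRP = 3.73% + 0.9159 × 5.91% = 9.14%

9.14%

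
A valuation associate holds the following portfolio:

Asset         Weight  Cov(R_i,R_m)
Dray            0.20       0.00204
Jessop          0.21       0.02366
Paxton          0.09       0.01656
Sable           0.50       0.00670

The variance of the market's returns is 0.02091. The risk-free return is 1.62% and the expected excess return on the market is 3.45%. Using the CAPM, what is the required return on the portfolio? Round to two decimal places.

3.31%

β_Dray = 0.00204 / 0.02091 = 0.0976
β_Jessop = 0.02366 / 0.02091 = 1.1315
β_Paxton = 0.01656 / 0.02091 = 0.7920
β_Sable = 0.00670 / 0.02091 = 0.3204
β_P = Σ w_i β_i = 0.20×0.0976 + 0.21×1.1315 + 0.09×0.7920 + 0.50×0.3204 = 0.4886
E(R_P) = R_f + β_P × MRP = 1.62% + 0.4886 × 3.45% = 3.31%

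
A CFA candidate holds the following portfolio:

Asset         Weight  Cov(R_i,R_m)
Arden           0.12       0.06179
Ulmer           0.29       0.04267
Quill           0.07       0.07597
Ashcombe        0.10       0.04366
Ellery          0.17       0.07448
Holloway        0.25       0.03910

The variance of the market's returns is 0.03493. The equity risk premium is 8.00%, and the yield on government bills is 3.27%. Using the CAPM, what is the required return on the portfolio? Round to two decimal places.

β_Arden = 0.06179 / 0.03493 = 1.7690
β_Ulmer = 0.04267 / 0.03493 = 1.2216
β_Quill = 0.07597 / 0.03493 = 2.1749
β_Ashcombe = 0.04366 / 0.03493 = 1.2499
β_Ellery = 0.07448 / 0.03493 = 2.1323
β_Holloway = 0.03910 / 0.03493 = 1.1194
β_P = Σ w_i β_i = 0.12×1.7690 + 0.29×1.2216 + 0.07×2.1749 + 0.10×1.2499 + 0.17×2.1323 + 0.25×1.1194 = 1.4861
E(R_P) = R_f + β_P × MRP = 3.27% + 1.4861 × 8.00% = 15.16%

15.16%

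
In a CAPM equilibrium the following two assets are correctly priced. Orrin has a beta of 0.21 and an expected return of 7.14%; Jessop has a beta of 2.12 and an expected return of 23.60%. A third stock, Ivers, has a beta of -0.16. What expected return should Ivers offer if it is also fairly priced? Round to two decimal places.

3.95%

MRP (SML slope) = (23.60% − 7.14%) / (2.12 − 0.21) = 16.46% / 1.91 = 8.6178%
R_f (intercept) = 7.14% − 0.21 × 8.6178% = 5.3303%
E(R_Ivers) = R_f + β × MRP = 5.3303% + -0.16 × 8.6178% = 3.95%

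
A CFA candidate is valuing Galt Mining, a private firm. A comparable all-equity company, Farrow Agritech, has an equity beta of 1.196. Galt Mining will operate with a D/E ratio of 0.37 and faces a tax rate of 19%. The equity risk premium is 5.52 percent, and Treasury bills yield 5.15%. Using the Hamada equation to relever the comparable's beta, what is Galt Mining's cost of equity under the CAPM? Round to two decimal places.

13.73%

β_L = β_U × [1 + (1 − t)(D/E)] = 1.196 × [1 + (1 − 0.19) × 0.37]
    = 1.196 × [1 + 0.81 × 0.37] = 1.196 × 1.2997 = 1.5544
E(R) = R_f + β_L × MRP = 5.15% + 1.5544 × 5.52% = 13.73%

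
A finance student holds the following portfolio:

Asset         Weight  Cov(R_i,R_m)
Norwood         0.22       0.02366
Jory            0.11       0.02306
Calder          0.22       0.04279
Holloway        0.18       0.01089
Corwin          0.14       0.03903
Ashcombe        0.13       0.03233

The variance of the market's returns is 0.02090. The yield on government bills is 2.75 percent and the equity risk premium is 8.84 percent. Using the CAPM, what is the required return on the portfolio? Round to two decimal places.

β_Norwood = 0.02366 / 0.02090 = 1.1321
β_Jory = 0.02306 / 0.02090 = 1.1033
β_Calder = 0.04279 / 0.02090 = 2.0474
β_Holloway = 0.01089 / 0.02090 = 0.5211
β_Corwin = 0.03903 / 0.02090 = 1.8675
β_Ashcombe = 0.03233 / 0.02090 = 1.5469
β_P = Σ w_i β_i = 0.22×1.1321 + 0.11×1.1033 + 0.22×2.0474 + 0.18×0.5211 + 0.14×1.8675 + 0.13×1.5469 = 1.3772
E(R_P) = R_f + β_P × MRP = 2.75% + 1.3772 × 8.84% = 14.92%

14.92%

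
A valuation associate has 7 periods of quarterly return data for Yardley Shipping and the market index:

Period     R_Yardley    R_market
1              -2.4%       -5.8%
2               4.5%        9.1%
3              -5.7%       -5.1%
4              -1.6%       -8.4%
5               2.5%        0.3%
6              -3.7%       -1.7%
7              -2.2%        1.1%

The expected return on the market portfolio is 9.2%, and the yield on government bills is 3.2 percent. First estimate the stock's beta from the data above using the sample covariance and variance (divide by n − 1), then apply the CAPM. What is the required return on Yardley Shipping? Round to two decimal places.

Mean R_i = (-2.4 + 4.5 − 5.7 − 1.6 + 2.5 − 3.7 − 2.2) / 7 = -1.2286%
Mean R_m = (-5.8 + 9.1 − 5.1 − 8.4 + 0.3 − 1.7 + 1.1) / 7 = -1.5000%
Σ(R_i − R̄_i)(R_m − R̄_m) = 89.1000  ⇒  Cov = 89.1000 / 6 = 14.8500
Σ(R_m − R̄_m)² = 201.4600  ⇒  Var(R_m) = 201.4600 / 6 = 33.5767
β = Cov / Var(R_m) = 14.8500 / 33.5767 = 0.4423
MRP = 9.2% − 3.2% = 6.00%
E(R) = R_f + β × MRP = 3.2% + 0.4423 × 6.0% = 5.85%

5.85%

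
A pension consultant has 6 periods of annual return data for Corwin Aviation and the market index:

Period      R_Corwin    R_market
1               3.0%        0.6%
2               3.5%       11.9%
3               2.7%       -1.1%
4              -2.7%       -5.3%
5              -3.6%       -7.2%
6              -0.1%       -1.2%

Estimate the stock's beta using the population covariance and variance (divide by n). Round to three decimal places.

0.366

Mean R_i = (3.0 + 3.5 + 2.7 − 2.7 − 3.6 − 0.1) / 6 = 0.4667%
Mean R_m = (0.6 + 11.9 − 1.1 − 5.3 − 7.2 − 1.2) / 6 = -0.3833%
Σ(R_i − R̄_i)(R_m − R̄_m) = 81.9033  ⇒  Cov = 81.9033 / 6 = 13.6506
Σ(R_m − R̄_m)² = 223.6683  ⇒  Var(R_m) = 223.6683 / 6 = 37.2781
β = Cov / Var(R_m) = 13.6506 / 37.2781 = 0.3662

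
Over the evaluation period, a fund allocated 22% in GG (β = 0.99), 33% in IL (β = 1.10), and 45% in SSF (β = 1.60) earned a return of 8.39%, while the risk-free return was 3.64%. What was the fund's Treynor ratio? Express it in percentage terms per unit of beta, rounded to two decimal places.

β_P = 0.22×0.99 + 0.33×1.10 + 0.45×1.60 = 1.3008
Treynor = (R_P − R_f) / β_P = (8.39% − 3.64%) / 1.3008 = 4.75% / 1.3008 = 3.65%

3.65%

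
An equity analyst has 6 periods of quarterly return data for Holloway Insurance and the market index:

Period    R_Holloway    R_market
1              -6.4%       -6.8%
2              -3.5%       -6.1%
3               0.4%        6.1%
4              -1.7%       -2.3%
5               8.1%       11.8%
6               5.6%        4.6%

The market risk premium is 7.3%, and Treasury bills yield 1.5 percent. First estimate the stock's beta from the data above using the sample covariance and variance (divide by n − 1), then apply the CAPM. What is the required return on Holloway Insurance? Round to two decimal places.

6.49%

Mean R_i = (-6.4 − 3.5 + 0.4 − 1.7 + 8.1 + 5.6) / 6 = 0.4167%
Mean R_m = (-6.8 − 6.1 + 6.1 − 2.3 + 11.8 + 4.6) / 6 = 1.2167%
Σ(R_i − R̄_i)(R_m − R̄_m) = 189.5183  ⇒  Cov = 189.5183 / 5 = 37.9037
Σ(R_m − R̄_m)² = 277.4683  ⇒  Var(R_m) = 277.4683 / 5 = 55.4937
β = Cov / Var(R_m) = 37.9037 / 55.4937 = 0.6830
E(R) = R_f + β × MRP = 1.5% + 0.6830 × 7.3% = 6.49%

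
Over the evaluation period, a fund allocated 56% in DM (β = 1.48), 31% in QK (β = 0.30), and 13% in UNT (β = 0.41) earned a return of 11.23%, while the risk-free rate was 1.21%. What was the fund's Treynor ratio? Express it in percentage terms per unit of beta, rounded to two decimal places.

10.28%

β_P = 0.56×1.48 + 0.31×0.30 + 0.13×0.41 = 0.9751
Treynor = (R_P − R_f) / β_P = (11.23% − 1.21%) / 0.9751 = 10.02% / 0.9751 = 10.28%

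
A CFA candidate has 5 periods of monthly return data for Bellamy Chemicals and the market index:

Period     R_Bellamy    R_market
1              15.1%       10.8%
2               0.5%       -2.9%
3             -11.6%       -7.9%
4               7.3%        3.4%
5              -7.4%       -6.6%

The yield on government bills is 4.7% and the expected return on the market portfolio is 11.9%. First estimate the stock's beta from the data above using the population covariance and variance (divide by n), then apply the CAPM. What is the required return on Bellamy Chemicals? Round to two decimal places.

14.56%

Mean R_i = (15.1 + 0.5 − 11.6 + 7.3 − 7.4) / 5 = 0.7800%
Mean R_m = (10.8 − 2.9 − 7.9 + 3.4 − 6.6) / 5 = -0.6400%
Σ(R_i − R̄_i)(R_m − R̄_m) = 329.4260  ⇒  Cov = 329.4260 / 5 = 65.8852
Σ(R_m − R̄_m)² = 240.5320  ⇒  Var(R_m) = 240.5320 / 5 = 48.1064
β = Cov / Var(R_m) = 65.8852 / 48.1064 = 1.3696
MRP = 11.9% − 4.7% = 7.20%
E(R) = R_f + β × MRP = 4.7% + 1.3696 × 7.2% = 14.56%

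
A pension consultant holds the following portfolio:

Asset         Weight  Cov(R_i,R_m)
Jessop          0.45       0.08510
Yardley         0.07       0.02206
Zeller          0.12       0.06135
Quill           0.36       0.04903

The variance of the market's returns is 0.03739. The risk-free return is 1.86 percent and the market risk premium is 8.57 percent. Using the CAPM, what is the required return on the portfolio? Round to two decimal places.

β_Jessop = 0.08510 / 0.03739 = 2.2760
β_Yardley = 0.02206 / 0.03739 = 0.5900
β_Zeller = 0.06135 / 0.03739 = 1.6408
β_Quill = 0.04903 / 0.03739 = 1.3113
β_P = Σ w_i β_i = 0.45×2.2760 + 0.07×0.5900 + 0.12×1.6408 + 0.36×1.3113 = 1.7345
E(R_P) = R_f + β_P × MRP = 1.86% + 1.7345 × 8.57% = 16.72%

16.72%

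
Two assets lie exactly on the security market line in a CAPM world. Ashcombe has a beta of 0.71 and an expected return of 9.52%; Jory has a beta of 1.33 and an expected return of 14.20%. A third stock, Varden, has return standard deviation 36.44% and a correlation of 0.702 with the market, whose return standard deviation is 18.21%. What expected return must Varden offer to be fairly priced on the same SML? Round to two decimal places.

MRP = (14.20% − 9.52%) / (1.33 − 0.71) = 7.5484%
R_f = 9.52% − 0.71 × 7.5484% = 4.1606%
β_Varden = ρ·σ_i/σ_m = 0.702 × 36.44 / 18.21 = 1.4048
E(R_Varden) = R_f + β × MRP = 4.1606% + 1.4048 × 7.5484% = 14.76%

14.76%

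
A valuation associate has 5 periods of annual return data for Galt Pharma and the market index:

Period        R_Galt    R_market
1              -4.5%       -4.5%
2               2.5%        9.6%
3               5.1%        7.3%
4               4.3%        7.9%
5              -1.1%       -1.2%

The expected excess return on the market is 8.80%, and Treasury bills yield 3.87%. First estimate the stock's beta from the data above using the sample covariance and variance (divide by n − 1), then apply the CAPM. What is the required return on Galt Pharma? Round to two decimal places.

9.08%

Mean R_i = (-4.5 + 2.5 + 5.1 + 4.3 − 1.1) / 5 = 1.2600%
Mean R_m = (-4.5 + 9.6 + 7.3 + 7.9 − 1.2) / 5 = 3.8200%
Σ(R_i − R̄_i)(R_m − R̄_m) = 92.7040  ⇒  Cov = 92.7040 / 4 = 23.1760
Σ(R_m − R̄_m)² = 156.5880  ⇒  Var(R_m) = 156.5880 / 4 = 39.1470
β = Cov / Var(R_m) = 23.1760 / 39.1470 = 0.5920
E(R) = R_f + β × MRP = 3.87% + 0.5920 × 8.80% = 9.08%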